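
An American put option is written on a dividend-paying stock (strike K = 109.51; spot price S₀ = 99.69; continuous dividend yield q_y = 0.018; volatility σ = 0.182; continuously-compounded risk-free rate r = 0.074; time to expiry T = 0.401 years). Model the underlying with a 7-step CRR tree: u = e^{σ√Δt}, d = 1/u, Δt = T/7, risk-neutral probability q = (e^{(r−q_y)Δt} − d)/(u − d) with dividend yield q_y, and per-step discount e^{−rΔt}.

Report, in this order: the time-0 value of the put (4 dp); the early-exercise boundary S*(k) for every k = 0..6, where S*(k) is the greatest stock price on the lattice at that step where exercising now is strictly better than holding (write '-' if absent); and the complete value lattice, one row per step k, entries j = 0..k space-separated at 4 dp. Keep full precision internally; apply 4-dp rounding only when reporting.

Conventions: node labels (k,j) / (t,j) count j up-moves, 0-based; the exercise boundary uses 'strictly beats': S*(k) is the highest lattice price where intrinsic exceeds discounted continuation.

Δt=0.05729, u=1.04452, d=0.95737, q=0.52598, disc=e^(-rΔt)=0.99577
k=7 terminal: V=max(K-S,0) → 36.0206 29.3310 22.0323 14.0693 5.3815 0.0000 0.0000 0.0000
k=6: j=0 S=76.7614 intr=32.7486 cont=32.3645 V=32.7486[EX]; j=1 S=83.7489 intr=25.7611 cont=25.3842 V=25.7611[EX]; j=2 S=91.3725 intr=18.1375 cont=17.7685 V=18.1375[EX]; j=3 S=99.6900 intr=9.8200 cont=9.4595 V=9.8200[EX]; j=4 S=108.7647 intr=0.7453 cont=2.5401 V=2.5401[hold]; j=5 S=118.6654 intr=0.0000 cont=0.0000 V=0.0000[hold]; j=6 S=129.4674 intr=0.0000 cont=0.0000 V=0.0000[hold]  S*(6)=99.6900
k=5: j=0 S=80.1790 intr=29.3310 cont=28.9504 V=29.3310[EX]; j=1 S=87.4777 intr=22.0323 cont=21.6593 V=22.0323[EX]; j=2 S=95.4407 intr=14.0693 cont=13.7045 V=14.0693[EX]; j=3 S=104.1285 intr=5.3815 cont=5.9656 V=5.9656[hold]; j=4 S=113.6073 intr=0.0000 cont=1.1990 V=1.1990[hold]; j=5 S=123.9488 intr=0.0000 cont=0.0000 V=0.0000[hold]  S*(5)=95.4407
k=4: j=0 S=83.7489 intr=25.7611 cont=25.3842 V=25.7611[EX]; j=1 S=91.3725 intr=18.1375 cont=17.7685 V=18.1375[EX]; j=2 S=99.6900 intr=9.8200 cont=9.7654 V=9.8200[EX]; j=3 S=108.7647 intr=0.7453 cont=3.4438 V=3.4438[hold]; j=4 S=118.6654 intr=0.0000 cont=0.5659 V=0.5659[hold]  S*(4)=99.6900
k=3: j=0 S=87.4777 intr=22.0323 cont=21.6593 V=22.0323[EX]; j=1 S=95.4407 intr=14.0693 cont=13.7045 V=14.0693[EX]; j=2 S=104.1285 intr=5.3815 cont=6.4389 V=6.4389[hold]; j=3 S=113.6073 intr=0.0000 cont=1.9219 V=1.9219[hold]  S*(3)=95.4407
k=2: j=0 S=91.3725 intr=18.1375 cont=17.7685 V=18.1375[EX]; j=1 S=99.6900 intr=9.8200 cont=10.0133 V=10.0133[hold]; j=2 S=108.7647 intr=0.7453 cont=4.0459 V=4.0459[hold]  S*(2)=91.3725
k=1: j=0 S=95.4407 intr=14.0693 cont=13.8057 V=14.0693[EX]; j=1 S=104.1285 intr=5.3815 cont=6.8455 V=6.8455[hold]  S*(1)=95.4407
k=0: j=0 S=99.6900 intr=9.8200 cont=10.2263 V=10.2263[hold]  S*(0)=-

price = 10.2263
boundary = - 95.4407 91.3725 95.4407 99.6900 95.4407 99.6900
tree:
10.2263
14.0693 6.8455
18.1375 10.0133 4.0459
22.0323 14.0693 6.4389 1.9219
25.7611 18.1375 9.8200 3.4438 0.5659
29.3310 22.0323 14.0693 5.9656 1.1990 0.0000
32.7486 25.7611 18.1375 9.8200 2.5401 0.0000 0.0000
36.0206 29.3310 22.0323 14.0693 5.3815 0.0000 0.0000 0.0000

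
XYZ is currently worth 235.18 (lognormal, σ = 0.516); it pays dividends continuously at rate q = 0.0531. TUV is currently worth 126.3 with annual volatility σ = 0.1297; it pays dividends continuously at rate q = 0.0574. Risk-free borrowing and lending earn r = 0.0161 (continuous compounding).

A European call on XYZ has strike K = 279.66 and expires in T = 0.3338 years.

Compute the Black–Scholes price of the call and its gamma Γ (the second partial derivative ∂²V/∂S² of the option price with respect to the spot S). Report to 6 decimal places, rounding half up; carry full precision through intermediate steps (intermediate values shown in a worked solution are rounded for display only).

price = 12.214192
Γ = 0.004997

σ√T = 0.516·√0.3338 = 0.298121
d₁ = (ln(S/K) + (r−q+σ²/2)T) / (σ√T) = (ln(235.18/279.66) + (0.0161−0.0531+0.516²/2)·0.3338) / 0.298121 = (-0.173223 + 0.032088) / 0.298121 = -0.473418
d₂ = d₁ − σ√T = -0.473418 − 0.298121 = -0.771539
e^{−rT} = 0.994640
e^{−qT} = 0.982431
N(d₁) = 0.317958,  N(d₂) = 0.220194
Call price V = S·e^{−qT}·N(d₁) − K·e^{−rT}·N(d₂) = 73.463530 − 61.249338 = 12.214192
φ(d₁) = (1/√(2π))·e^{−d₁²/2} = 0.356650
Γ = e^{−qT}·φ(d₁) / (S·σ·√T) = 0.004997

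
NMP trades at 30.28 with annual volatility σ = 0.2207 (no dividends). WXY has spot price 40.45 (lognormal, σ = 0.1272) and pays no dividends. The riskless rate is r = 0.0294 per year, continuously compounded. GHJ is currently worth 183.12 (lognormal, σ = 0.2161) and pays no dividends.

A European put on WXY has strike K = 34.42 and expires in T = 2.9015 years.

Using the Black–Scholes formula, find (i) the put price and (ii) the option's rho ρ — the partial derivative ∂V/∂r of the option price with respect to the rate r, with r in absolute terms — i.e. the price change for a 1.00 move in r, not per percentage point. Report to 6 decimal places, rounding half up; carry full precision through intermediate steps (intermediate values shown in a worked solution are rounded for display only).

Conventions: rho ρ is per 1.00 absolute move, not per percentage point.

σ√T = 0.1272·√2.9015 = 0.216670
d₁ = (ln(S/K) + (r+σ²/2)T) / (σ√T) = (ln(40.45/34.42) + (0.0294+0.1272²/2)·2.9015) / 0.216670 = (0.161429 + 0.108777) / 0.216670 = 1.247086
d₂ = d₁ − σ√T = 1.247086 − 0.216670 = 1.030416
e^{−rT} = 0.918233
N(−d₁) = 0.106183,  N(−d₂) = 0.151407
Put price V = K·e^{−rT}·N(−d₂) − S·N(−d₁) = 4.785318 − 4.295103 = 0.490215
ρ = −K·T·e^{−rT}·N(−d₂) = -13.884599

price = 0.490215
ρ = -13.884599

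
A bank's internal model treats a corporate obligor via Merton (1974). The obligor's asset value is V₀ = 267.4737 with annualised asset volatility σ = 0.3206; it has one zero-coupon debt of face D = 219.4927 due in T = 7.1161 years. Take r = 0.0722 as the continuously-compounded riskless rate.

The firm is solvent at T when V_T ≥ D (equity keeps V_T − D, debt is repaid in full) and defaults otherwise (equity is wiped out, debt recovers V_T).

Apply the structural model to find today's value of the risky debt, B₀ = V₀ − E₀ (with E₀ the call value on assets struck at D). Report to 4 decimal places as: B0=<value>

With assets at 267.4737 and a single debt payment of 219.4927 at 7.1161 years:
d₁ = [ln(V₀/D) + (r + σ²/2)T] / (σ√T)
   = [ln(267.4737/219.4927) + (0.0722 + 0.5·0.3206²)·7.1161] / (0.3206·√7.1161)
   = [0.197702 + 0.879494] / 0.855233 = 1.259536
d₂ = d₁ − σ√T = 1.259536 − 0.855233 = 0.404302
N(d₁) = 0.896082,  N(d₂) = 0.657005,  e^(−rT) = 0.598229
E₀ = V₀·N(d₁) − D·e^(−rT)·N(d₂)
   = 267.4737·0.896082 − 219.4927·0.598229·0.657005 = 153.409042
B₀ = V₀ − E₀ = 267.4737 − 153.409042 = 114.064658

B0=114.0647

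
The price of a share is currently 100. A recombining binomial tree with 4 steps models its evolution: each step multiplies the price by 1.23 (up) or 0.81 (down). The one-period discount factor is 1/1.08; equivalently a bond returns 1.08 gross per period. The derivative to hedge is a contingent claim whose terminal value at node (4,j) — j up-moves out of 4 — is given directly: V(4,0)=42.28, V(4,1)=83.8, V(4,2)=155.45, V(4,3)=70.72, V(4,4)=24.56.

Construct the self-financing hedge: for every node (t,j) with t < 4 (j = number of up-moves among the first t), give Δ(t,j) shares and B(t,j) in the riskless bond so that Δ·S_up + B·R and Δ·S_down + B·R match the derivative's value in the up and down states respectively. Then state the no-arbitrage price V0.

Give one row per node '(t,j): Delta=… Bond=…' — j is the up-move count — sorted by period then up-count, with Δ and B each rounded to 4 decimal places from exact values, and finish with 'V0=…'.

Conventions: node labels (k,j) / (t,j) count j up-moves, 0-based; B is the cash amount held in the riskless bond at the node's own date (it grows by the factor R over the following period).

Risk-neutral probability p* = (R−d)/(u−d) = (1.08−0.81)/(1.23−0.81) = 0.6429.
Terminal payoffs: V(4,0)=42.2800, V(4,1)=83.8000, V(4,2)=155.4500, V(4,3)=70.7200, V(4,4)=24.5600
  t=3,j=0: stock 53.1441 → up 65.3672 (V=83.8000), down 43.0467 (V=42.2800). Price 63.8624; hedge Δ=1.8602, bond B=-34.9947.
  t=3,j=1: stock 80.7003 → up 99.2614 (V=155.4500), down 65.3672 (V=83.8000). Price 120.2414; hedge Δ=2.1139, bond B=-50.3538.
  t=3,j=2: stock 122.5449 → up 150.7302 (V=70.7200), down 99.2614 (V=155.4500). Price 93.5007; hedge Δ=-1.6462, bond B=295.2388.
  t=3,j=3: stock 186.0867 → up 228.8866 (V=24.5600), down 150.7302 (V=70.7200). Price 38.0053; hedge Δ=-0.5906, bond B=147.9101.
  t=2,j=0: stock 65.6100 → up 80.7003 (V=120.2414), down 53.1441 (V=63.8624). Price 92.6908; hedge Δ=2.0460, bond B=-41.5448.
  t=2,j=1: stock 99.6300 → up 122.5449 (V=93.5007), down 80.7003 (V=120.2414). Price 95.4175; hedge Δ=-0.6390, bond B=159.0860.
  t=2,j=2: stock 151.2900 → up 186.0867 (V=38.0053), down 122.5449 (V=93.5007). Price 53.5417; hedge Δ=-0.8734, bond B=185.6736.
  t=1,j=0: stock 81.0000 → up 99.6300 (V=95.4175), down 65.6100 (V=92.6908). Price 87.4479; hedge Δ=0.0802, bond B=80.9556.
  t=1,j=1: stock 123.0000 → up 151.2900 (V=53.5417), down 99.6300 (V=95.4175). Price 63.4235; hedge Δ=-0.8106, bond B=163.1278.
  t=0,j=0: stock 100.0000 → up 123.0000 (V=63.4235), down 81.0000 (V=87.4479). Price 66.6700; hedge Δ=-0.5720, bond B=123.8709.
As a check, the time-0 holding Δ(0,0)·S0 + B(0,0) comes to 66.6700 — exactly V0.

(0,0): Delta=-0.5720 Bond=123.8709
(1,0): Delta=0.0802 Bond=80.9556
(1,1): Delta=-0.8106 Bond=163.1278
(2,0): Delta=2.0460 Bond=-41.5448
(2,1): Delta=-0.6390 Bond=159.0860
(2,2): Delta=-0.8734 Bond=185.6736
(3,0): Delta=1.8602 Bond=-34.9947
(3,1): Delta=2.1139 Bond=-50.3538
(3,2): Delta=-1.6462 Bond=295.2388
(3,3): Delta=-0.5906 Bond=147.9101
V0=66.6700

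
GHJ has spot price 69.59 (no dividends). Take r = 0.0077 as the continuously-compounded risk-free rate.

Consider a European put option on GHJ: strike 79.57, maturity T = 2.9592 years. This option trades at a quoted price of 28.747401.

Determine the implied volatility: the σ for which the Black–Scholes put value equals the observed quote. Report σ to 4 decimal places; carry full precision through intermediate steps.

sigma = 0.4986

At σ = 0.4986 the Black–Scholes value reproduces the quote:
σ√T = 0.4986·√2.9592 = 0.857708
d₁ = (ln(S/K) + (r+σ²/2)T) / (σ√T) = (ln(69.59/79.57) + (0.0077+0.4986²/2)·2.9592) / 0.857708 = (-0.134016 + 0.390617) / 0.857708 = 0.299171
d₂ = d₁ − σ√T = 0.299171 − 0.857708 = -0.558537
e^{−rT} = 0.977472
N(−d₁) = 0.382405,  N(−d₂) = 0.711761
V = K·e^{−rT}·N(−d₂) − S·N(−d₁) = 55.358960 − 26.611559 = 28.747401 (equal to the quote); since ∂V/∂σ > 0 for all σ, the implied volatility is unique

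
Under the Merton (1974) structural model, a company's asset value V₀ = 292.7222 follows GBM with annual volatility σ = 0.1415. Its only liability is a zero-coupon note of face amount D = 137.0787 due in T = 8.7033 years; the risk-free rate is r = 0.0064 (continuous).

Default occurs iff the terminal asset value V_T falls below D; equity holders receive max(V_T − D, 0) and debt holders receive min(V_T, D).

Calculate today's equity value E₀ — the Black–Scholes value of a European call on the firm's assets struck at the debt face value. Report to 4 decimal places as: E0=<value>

E0=163.8438

Work the structural quantities from V₀ = 292.7222 against face 137.0787:
d₁ = [ln(V₀/D) + (r + σ²/2)T] / (σ√T)
   = [ln(292.7222/137.0787) + (0.0064 + 0.5·0.1415²)·8.7033] / (0.1415·√8.7033)
   = [0.758669 + 0.142831] / 0.417444 = 2.159570
d₂ = d₁ − σ√T = 2.159570 − 0.417444 = 1.742125
N(d₁) = 0.984597,  N(d₂) = 0.959257,  e^(−rT) = 0.945822
E₀ = V₀·N(d₁) − D·e^(−rT)·N(d₂)
   = 292.7222·0.984597 − 137.0787·0.945822·0.959257 = 163.843824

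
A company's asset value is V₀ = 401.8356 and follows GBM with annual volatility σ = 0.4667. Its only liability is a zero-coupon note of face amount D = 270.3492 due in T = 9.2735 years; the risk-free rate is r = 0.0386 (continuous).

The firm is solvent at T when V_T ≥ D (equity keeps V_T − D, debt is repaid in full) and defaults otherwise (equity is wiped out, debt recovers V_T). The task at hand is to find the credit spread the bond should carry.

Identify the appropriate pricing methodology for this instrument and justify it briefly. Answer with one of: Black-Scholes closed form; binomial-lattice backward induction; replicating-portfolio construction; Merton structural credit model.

Key observation: the asked-for credit quantity lives on the firm's capital structure — asset value, asset volatility, debt face 270.3492 — which is the structural model's domain.

framework: Merton structural credit model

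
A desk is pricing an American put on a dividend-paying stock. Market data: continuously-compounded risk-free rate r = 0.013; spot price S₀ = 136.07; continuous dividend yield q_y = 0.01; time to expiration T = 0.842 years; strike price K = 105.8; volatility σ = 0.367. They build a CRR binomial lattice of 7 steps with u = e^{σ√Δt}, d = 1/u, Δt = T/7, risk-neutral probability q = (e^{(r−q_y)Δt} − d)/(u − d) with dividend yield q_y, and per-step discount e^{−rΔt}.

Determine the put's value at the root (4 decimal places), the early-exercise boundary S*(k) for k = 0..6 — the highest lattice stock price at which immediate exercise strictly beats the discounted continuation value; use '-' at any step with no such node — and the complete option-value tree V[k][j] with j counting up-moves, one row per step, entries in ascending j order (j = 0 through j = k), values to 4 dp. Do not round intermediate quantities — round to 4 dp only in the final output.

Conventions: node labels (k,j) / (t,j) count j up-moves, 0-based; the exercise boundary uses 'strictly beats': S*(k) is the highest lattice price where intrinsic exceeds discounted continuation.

price = 5.5259
boundary = - - - - - 72.0061 81.7801
tree:
5.5259
8.4330 2.2612
12.5657 3.7939 0.5379
18.1820 6.2651 1.0158 0.0000
25.3634 10.1327 1.9183 0.0000 0.0000
33.7939 15.9272 3.6226 0.0000 0.0000 0.0000
42.3998 24.0199 6.8411 0.0000 0.0000 0.0000 0.0000
49.9772 33.7939 12.9191 0.0000 0.0000 0.0000 0.0000 0.0000

Δt=0.12029  u=1.13574  d=0.88048  q=0.46964  discount=0.99844
step 7 (expiry): payoffs max(K−S,0) = 49.9772 33.7939 12.9191 0.0000 0.0000 0.0000 0.0000 0.0000
step 6: (k=6,j=0): S=63.4002, K−S=42.3998, hold=42.3107 ⇒ V=42.3998 exercise | (k=6,j=1): S=81.7801, K−S=24.0199, hold=23.9529 ⇒ V=24.0199 exercise | (k=6,j=2): S=105.4885, K−S=0.3115, hold=6.8411 ⇒ V=6.8411 continue | (k=6,j=3): S=136.0700, K−S=0.0000, hold=0.0000 ⇒ V=0.0000 continue | (k=6,j=4): S=175.5172, K−S=0.0000, hold=0.0000 ⇒ V=0.0000 continue | (k=6,j=5): S=226.4003, K−S=0.0000, hold=0.0000 ⇒ V=0.0000 continue | (k=6,j=6): S=292.0346, K−S=0.0000, hold=0.0000 ⇒ V=0.0000 continue  boundary S*=81.7801
step 5: (k=5,j=0): S=72.0061, K−S=33.7939, hold=33.7152 ⇒ V=33.7939 exercise | (k=5,j=1): S=92.8809, K−S=12.9191, hold=15.9272 ⇒ V=15.9272 continue | (k=5,j=2): S=119.8074, K−S=0.0000, hold=3.6226 ⇒ V=3.6226 continue | (k=5,j=3): S=154.5400, K−S=0.0000, hold=0.0000 ⇒ V=0.0000 continue | (k=5,j=4): S=199.3418, K−S=0.0000, hold=0.0000 ⇒ V=0.0000 continue | (k=5,j=5): S=257.1317, K−S=0.0000, hold=0.0000 ⇒ V=0.0000 continue  boundary S*=72.0061
step 4: (k=4,j=0): S=81.7801, K−S=24.0199, hold=25.3634 ⇒ V=25.3634 continue | (k=4,j=1): S=105.4885, K−S=0.3115, hold=10.1327 ⇒ V=10.1327 continue | (k=4,j=2): S=136.0700, K−S=0.0000, hold=1.9183 ⇒ V=1.9183 continue | (k=4,j=3): S=175.5172, K−S=0.0000, hold=0.0000 ⇒ V=0.0000 continue | (k=4,j=4): S=226.4003, K−S=0.0000, hold=0.0000 ⇒ V=0.0000 continue  boundary S*=-
step 3: (k=3,j=0): S=92.8809, K−S=12.9191, hold=18.1820 ⇒ V=18.1820 continue | (k=3,j=1): S=119.8074, K−S=0.0000, hold=6.2651 ⇒ V=6.2651 continue | (k=3,j=2): S=154.5400, K−S=0.0000, hold=1.0158 ⇒ V=1.0158 continue | (k=3,j=3): S=199.3418, K−S=0.0000, hold=0.0000 ⇒ V=0.0000 continue  boundary S*=-
step 2: (k=2,j=0): S=105.4885, K−S=0.3115, hold=12.5657 ⇒ V=12.5657 continue | (k=2,j=1): S=136.0700, K−S=0.0000, hold=3.7939 ⇒ V=3.7939 continue | (k=2,j=2): S=175.5172, K−S=0.0000, hold=0.5379 ⇒ V=0.5379 continue  boundary S*=-
step 1: (k=1,j=0): S=119.8074, K−S=0.0000, hold=8.4330 ⇒ V=8.4330 continue | (k=1,j=1): S=154.5400, K−S=0.0000, hold=2.2612 ⇒ V=2.2612 continue  boundary S*=-
step 0: (k=0,j=0): S=136.0700, K−S=0.0000, hold=5.5259 ⇒ V=5.5259 continue  boundary S*=-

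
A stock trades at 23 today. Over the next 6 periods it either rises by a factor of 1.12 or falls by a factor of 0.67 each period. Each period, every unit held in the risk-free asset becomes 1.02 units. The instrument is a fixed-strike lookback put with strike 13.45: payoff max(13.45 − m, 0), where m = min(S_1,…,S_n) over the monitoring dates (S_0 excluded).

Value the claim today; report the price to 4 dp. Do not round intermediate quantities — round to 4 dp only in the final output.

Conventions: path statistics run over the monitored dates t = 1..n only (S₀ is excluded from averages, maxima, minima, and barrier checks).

price = 0.7241

With p* = (R−d)/(u−d) = 0.7778, sum probability × payoff across the paths and divide by R^6.
Enumerate all 2^6 = 64 price paths (U = up ×1.12, D = down ×0.67); each path with k up-moves has probability p*^k·(1−p*)^(6−k).
DDDDDD: m=2.0805, payoff=11.3695, prob=0.000120
UDDDDD: m=3.4779, payoff=9.9721, prob=0.000421
DUDDDD: m=3.4779, payoff=9.9721, prob=0.000421
UUDDDD: m=5.8138, payoff=7.6362, prob=0.001475
DDUDDD: m=3.4779, payoff=9.9721, prob=0.000421
UDUDDD: m=5.8138, payoff=7.6362, prob=0.001475
DUUDDD: m=5.8138, payoff=7.6362, prob=0.001475
UUUDDD: m=9.7187, payoff=3.7313, prob=0.005163
DDDUDD: m=3.4779, payoff=9.9721, prob=0.000421
UDDUDD: m=5.8138, payoff=7.6362, prob=0.001475
DUDUDD: m=5.8138, payoff=7.6362, prob=0.001475
UUDUDD: m=9.7187, payoff=3.7313, prob=0.005163
DDUUDD: m=5.8138, payoff=7.6362, prob=0.001475
UDUUDD: m=9.7187, payoff=3.7313, prob=0.005163
DUUUDD: m=9.7187, payoff=3.7313, prob=0.005163
UUUUDD: m=16.2461, payoff=0.0000, prob=0.018072
DDDDUD: m=3.4779, payoff=9.9721, prob=0.000421
UDDDUD: m=5.8138, payoff=7.6362, prob=0.001475
DUDDUD: m=5.8138, payoff=7.6362, prob=0.001475
UUDDUD: m=9.7187, payoff=3.7313, prob=0.005163
DDUDUD: m=5.8138, payoff=7.6362, prob=0.001475
UDUDUD: m=9.7187, payoff=3.7313, prob=0.005163
DUUDUD: m=9.7187, payoff=3.7313, prob=0.005163
UUUDUD: m=16.2461, payoff=0.0000, prob=0.018072
DDDUUD: m=5.8138, payoff=7.6362, prob=0.001475
UDDUUD: m=9.7187, payoff=3.7313, prob=0.005163
DUDUUD: m=9.7187, payoff=3.7313, prob=0.005163
UUDUUD: m=16.2461, payoff=0.0000, prob=0.018072
DDUUUD: m=9.7187, payoff=3.7313, prob=0.005163
UDUUUD: m=16.2461, payoff=0.0000, prob=0.018072
DUUUUD: m=15.4100, payoff=0.0000, prob=0.018072
UUUUUD: m=25.7600, payoff=0.0000, prob=0.063251
DDDDDU: m=3.1053, payoff=10.3447, prob=0.000421
UDDDDU: m=5.1909, payoff=8.2591, prob=0.001475
DUDDDU: m=5.1909, payoff=8.2591, prob=0.001475
UUDDDU: m=8.6774, payoff=4.7726, prob=0.005163
DDUDDU: m=5.1909, payoff=8.2591, prob=0.001475
UDUDDU: m=8.6774, payoff=4.7726, prob=0.005163
DUUDDU: m=8.6774, payoff=4.7726, prob=0.005163
UUUDDU: m=14.5055, payoff=0.0000, prob=0.018072
DDDUDU: m=5.1909, payoff=8.2591, prob=0.001475
UDDUDU: m=8.6774, payoff=4.7726, prob=0.005163
DUDUDU: m=8.6774, payoff=4.7726, prob=0.005163
UUDUDU: m=14.5055, payoff=0.0000, prob=0.018072
DDUUDU: m=8.6774, payoff=4.7726, prob=0.005163
UDUUDU: m=14.5055, payoff=0.0000, prob=0.018072
DUUUDU: m=14.5055, payoff=0.0000, prob=0.018072
UUUUDU: m=24.2479, payoff=0.0000, prob=0.063251
DDDDUU: m=4.6348, payoff=8.8152, prob=0.001475
UDDDUU: m=7.7477, payoff=5.7023, prob=0.005163
DUDDUU: m=7.7477, payoff=5.7023, prob=0.005163
UUDDUU: m=12.9513, payoff=0.4987, prob=0.018072
DDUDUU: m=7.7477, payoff=5.7023, prob=0.005163
UDUDUU: m=12.9513, payoff=0.4987, prob=0.018072
DUUDUU: m=12.9513, payoff=0.4987, prob=0.018072
UUUDUU: m=21.6499, payoff=0.0000, prob=0.063251
DDDUUU: m=6.9175, payoff=6.5325, prob=0.005163
UDDUUU: m=11.5637, payoff=1.8863, prob=0.018072
DUDUUU: m=11.5637, payoff=1.8863, prob=0.018072
UUDUUU: m=19.3303, payoff=0.0000, prob=0.063251
DDUUUU: m=10.3247, payoff=3.1253, prob=0.018072
UDUUUU: m=17.2592, payoff=0.0000, prob=0.063251
DUUUUU: m=15.4100, payoff=0.0000, prob=0.063251
UUUUUU: m=25.7600, payoff=0.0000, prob=0.221377
Price = Σ prob·payoff / R^6 = 0.815407 / 1.126162 = 0.7241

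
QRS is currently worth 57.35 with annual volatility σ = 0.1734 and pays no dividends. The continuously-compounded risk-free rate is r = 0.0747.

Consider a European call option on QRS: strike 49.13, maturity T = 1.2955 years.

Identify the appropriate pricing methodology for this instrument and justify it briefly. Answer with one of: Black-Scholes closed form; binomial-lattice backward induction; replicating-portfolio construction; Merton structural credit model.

Key observation: the strike-49.13 call on QRS is European-exercise on a continuously-modelled lognormal underlying, so its value is a single closed-form evaluation.

framework: Black-Scholes closed form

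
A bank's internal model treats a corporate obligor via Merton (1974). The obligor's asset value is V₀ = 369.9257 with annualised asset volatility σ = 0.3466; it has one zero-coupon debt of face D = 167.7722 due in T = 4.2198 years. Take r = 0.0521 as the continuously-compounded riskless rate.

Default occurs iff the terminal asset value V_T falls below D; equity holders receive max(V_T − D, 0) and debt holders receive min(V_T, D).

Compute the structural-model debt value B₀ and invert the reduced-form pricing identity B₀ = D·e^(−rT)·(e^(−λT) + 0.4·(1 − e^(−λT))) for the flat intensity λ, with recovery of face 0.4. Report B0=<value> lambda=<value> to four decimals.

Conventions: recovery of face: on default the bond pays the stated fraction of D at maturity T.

With assets at 369.9257 and a single debt payment of 167.7722 at 4.2198 years:
d₁ = [ln(V₀/D) + (r + σ²/2)T] / (σ√T)
   = [ln(369.9257/167.7722) + (0.0521 + 0.5·0.3466²)·4.2198] / (0.3466·√4.2198)
   = [0.790695 + 0.473317] / 0.711991 = 1.775321
d₂ = d₁ − σ√T = 1.775321 − 0.711991 = 1.063330
N(d₁) = 0.962078,  N(d₂) = 0.856184,  e^(−rT) = 0.802638
E₀ = V₀·N(d₁) − D·e^(−rT)·N(d₂)
   = 369.9257·0.962078 − 167.7722·0.802638·0.856184 = 240.603213
B₀ = V₀ − E₀ = 369.9257 − 240.603213 = 129.322487
e^(−λT) = (B₀·e^(rT)/D − 0.4)/(1 − 0.4) = (129.3225·1.245892/167.7722 − 0.4)/0.6 = 0.93393465
λ = −ln(0.93393465)/4.2198 = 0.016197

B0=129.3225 lambda=0.0162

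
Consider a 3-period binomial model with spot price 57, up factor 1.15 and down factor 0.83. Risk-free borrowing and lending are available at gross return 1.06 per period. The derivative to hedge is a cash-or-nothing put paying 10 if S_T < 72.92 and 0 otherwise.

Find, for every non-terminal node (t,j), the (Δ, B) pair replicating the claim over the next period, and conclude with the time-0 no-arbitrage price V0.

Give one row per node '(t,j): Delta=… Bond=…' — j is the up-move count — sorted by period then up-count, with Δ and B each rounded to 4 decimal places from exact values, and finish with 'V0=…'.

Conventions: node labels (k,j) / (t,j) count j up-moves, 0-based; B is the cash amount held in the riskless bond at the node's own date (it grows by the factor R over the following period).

(0,0): Delta=-0.2521 Bond=19.6465
(1,0): Delta=0.0000 Bond=8.9000
(1,1): Delta=-0.3233 Bond=25.4918
(2,0): Delta=0.0000 Bond=9.4340
(2,1): Delta=0.0000 Bond=9.4340
(2,2): Delta=-0.4146 Bond=33.9033
V0=5.2786

Arbitrage-free pricing uses the up-move probability p* = (R−d)/(u−d) = 0.7188, discounting each step at R = 1.06.
Terminal payoffs: V(3,0)=10.0000, V(3,1)=10.0000, V(3,2)=10.0000, V(3,3)=0.0000
  t=2,j=0: stock 39.2673 → up 45.1574 (V=10.0000), down 32.5919 (V=10.0000). Price 9.4340; hedge Δ=0.0000, bond B=9.4340.
  t=2,j=1: stock 54.4065 → up 62.5675 (V=10.0000), down 45.1574 (V=10.0000). Price 9.4340; hedge Δ=0.0000, bond B=9.4340.
  t=2,j=2: stock 75.3825 → up 86.6899 (V=0.0000), down 62.5675 (V=10.0000). Price 2.6533; hedge Δ=-0.4146, bond B=33.9033.
  t=1,j=0: stock 47.3100 → up 54.4065 (V=9.4340), down 39.2673 (V=9.4340). Price 8.9000; hedge Δ=0.0000, bond B=8.9000.
  t=1,j=1: stock 65.5500 → up 75.3825 (V=2.6533), down 54.4065 (V=9.4340). Price 4.3022; hedge Δ=-0.3233, bond B=25.4918.
  t=0,j=0: stock 57.0000 → up 65.5500 (V=4.3022), down 47.3100 (V=8.9000). Price 5.2786; hedge Δ=-0.2521, bond B=19.6465.
Check: Δ(0,0)·S0 + B(0,0) = 5.2786 = V0.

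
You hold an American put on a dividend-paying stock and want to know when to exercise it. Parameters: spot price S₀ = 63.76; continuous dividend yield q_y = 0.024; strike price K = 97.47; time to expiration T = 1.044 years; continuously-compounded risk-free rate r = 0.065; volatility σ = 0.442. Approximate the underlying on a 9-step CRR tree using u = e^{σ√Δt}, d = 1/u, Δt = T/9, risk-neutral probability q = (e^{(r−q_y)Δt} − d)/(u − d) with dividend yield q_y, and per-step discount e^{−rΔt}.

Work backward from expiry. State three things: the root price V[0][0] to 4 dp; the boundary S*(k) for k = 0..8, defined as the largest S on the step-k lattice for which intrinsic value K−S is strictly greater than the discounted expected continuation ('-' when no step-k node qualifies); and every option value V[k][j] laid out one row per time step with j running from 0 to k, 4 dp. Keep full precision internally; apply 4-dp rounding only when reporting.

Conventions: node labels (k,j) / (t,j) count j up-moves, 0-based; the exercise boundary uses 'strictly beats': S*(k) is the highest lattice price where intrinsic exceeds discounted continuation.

params: Δt=0.11600 u=1.16246 d=0.86024 q=0.47821 e^(-rΔt)=0.99249
t_9 payoffs: 81.0209 75.2421 67.4331 56.8806 42.6209 23.3515 0.0000 0.0000 0.0000 0.0000
t_8: node(8,0) S=19.1214 payoff=78.3486 vs cont=77.6696 → 78.3486 [stop]  node(8,1) S=25.8391 payoff=71.6309 vs cont=70.9706 → 71.6309 [stop]  node(8,2) S=34.9168 payoff=62.5532 vs cont=61.9182 → 62.5532 [stop]  node(8,3) S=47.1836 payoff=50.2864 vs cont=49.6854 → 50.2864 [stop]  node(8,4) S=63.7600 payoff=33.7100 vs cont=33.1551 → 33.7100 [stop]  node(8,5) S=86.1600 payoff=11.3100 vs cont=12.0930 → 12.0930 [wait]  node(8,6) S=116.4294 payoff=0.0000 vs cont=0.0000 → 0.0000 [wait]  node(8,7) S=157.3330 payoff=0.0000 vs cont=0.0000 → 0.0000 [wait]  node(8,8) S=212.6068 payoff=0.0000 vs cont=0.0000 → 0.0000 [wait]  ⇒ S*(8)=63.7600
t_7: node(7,0) S=22.2279 payoff=75.2421 vs cont=74.5718 → 75.2421 [stop]  node(7,1) S=30.0369 payoff=67.4331 vs cont=66.7844 → 67.4331 [stop]  node(7,2) S=40.5894 payoff=56.8806 vs cont=56.2613 → 56.8806 [stop]  node(7,3) S=54.8491 payoff=42.6209 vs cont=42.0412 → 42.6209 [stop]  node(7,4) S=74.1185 payoff=23.3515 vs cont=23.1970 → 23.3515 [stop]  node(7,5) S=100.1576 payoff=0.0000 vs cont=6.2626 → 6.2626 [wait]  node(7,6) S=135.3447 payoff=0.0000 vs cont=0.0000 → 0.0000 [wait]  node(7,7) S=182.8936 payoff=0.0000 vs cont=0.0000 → 0.0000 [wait]  ⇒ S*(7)=74.1185
t_6: node(6,0) S=25.8391 payoff=71.6309 vs cont=70.9706 → 71.6309 [stop]  node(6,1) S=34.9168 payoff=62.5532 vs cont=61.9182 → 62.5532 [stop]  node(6,2) S=47.1836 payoff=50.2864 vs cont=49.6854 → 50.2864 [stop]  node(6,3) S=63.7600 payoff=33.7100 vs cont=33.1551 → 33.7100 [stop]  node(6,4) S=86.1600 payoff=11.3100 vs cont=15.0654 → 15.0654 [wait]  node(6,5) S=116.4294 payoff=0.0000 vs cont=3.2432 → 3.2432 [wait]  node(6,6) S=157.3330 payoff=0.0000 vs cont=0.0000 → 0.0000 [wait]  ⇒ S*(6)=63.7600
t_5: node(5,0) S=30.0369 payoff=67.4331 vs cont=66.7844 → 67.4331 [stop]  node(5,1) S=40.5894 payoff=56.8806 vs cont=56.2613 → 56.8806 [stop]  node(5,2) S=54.8491 payoff=42.6209 vs cont=42.0412 → 42.6209 [stop]  node(5,3) S=74.1185 payoff=23.3515 vs cont=24.6077 → 24.6077 [wait]  node(5,4) S=100.1576 payoff=0.0000 vs cont=9.3412 → 9.3412 [wait]  node(5,5) S=135.3447 payoff=0.0000 vs cont=1.6796 → 1.6796 [wait]  ⇒ S*(5)=54.8491
t_4: node(4,0) S=34.9168 payoff=62.5532 vs cont=61.9182 → 62.5532 [stop]  node(4,1) S=47.1836 payoff=50.2864 vs cont=49.6854 → 50.2864 [stop]  node(4,2) S=63.7600 payoff=33.7100 vs cont=33.7513 → 33.7513 [wait]  node(4,3) S=86.1600 payoff=11.3100 vs cont=17.1771 → 17.1771 [wait]  node(4,4) S=116.4294 payoff=0.0000 vs cont=5.6347 → 5.6347 [wait]  ⇒ S*(4)=47.1836
t_3: node(3,0) S=40.5894 payoff=56.8806 vs cont=56.2613 → 56.8806 [stop]  node(3,1) S=54.8491 payoff=42.6209 vs cont=42.0608 → 42.6209 [stop]  node(3,2) S=74.1185 payoff=23.3515 vs cont=25.6314 → 25.6314 [wait]  node(3,3) S=100.1576 payoff=0.0000 vs cont=11.5698 → 11.5698 [wait]  ⇒ S*(3)=54.8491
t_2: node(2,0) S=47.1836 payoff=50.2864 vs cont=49.6854 → 50.2864 [stop]  node(2,1) S=63.7600 payoff=33.7100 vs cont=34.2372 → 34.2372 [wait]  node(2,2) S=86.1600 payoff=11.3100 vs cont=18.7650 → 18.7650 [wait]  ⇒ S*(2)=47.1836
t_1: node(1,0) S=54.8491 payoff=42.6209 vs cont=42.2914 → 42.6209 [stop]  node(1,1) S=74.1185 payoff=23.3515 vs cont=26.6366 → 26.6366 [wait]  ⇒ S*(1)=54.8491
t_0: node(0,0) S=63.7600 payoff=33.7100 vs cont=34.7143 → 34.7143 [wait]  ⇒ S*(0)=-

price = 34.7143
boundary = - 54.8491 47.1836 54.8491 47.1836 54.8491 63.7600 74.1185 63.7600
tree:
34.7143
42.6209 26.6366
50.2864 34.2372 18.7650
56.8806 42.6209 25.6314 11.5698
62.5532 50.2864 33.7513 17.1771 5.6347
67.4331 56.8806 42.6209 24.6077 9.3412 1.6796
71.6309 62.5532 50.2864 33.7100 15.0654 3.2432 0.0000
75.2421 67.4331 56.8806 42.6209 23.3515 6.2626 0.0000 0.0000
78.3486 71.6309 62.5532 50.2864 33.7100 12.0930 0.0000 0.0000 0.0000
81.0209 75.2421 67.4331 56.8806 42.6209 23.3515 0.0000 0.0000 0.0000 0.0000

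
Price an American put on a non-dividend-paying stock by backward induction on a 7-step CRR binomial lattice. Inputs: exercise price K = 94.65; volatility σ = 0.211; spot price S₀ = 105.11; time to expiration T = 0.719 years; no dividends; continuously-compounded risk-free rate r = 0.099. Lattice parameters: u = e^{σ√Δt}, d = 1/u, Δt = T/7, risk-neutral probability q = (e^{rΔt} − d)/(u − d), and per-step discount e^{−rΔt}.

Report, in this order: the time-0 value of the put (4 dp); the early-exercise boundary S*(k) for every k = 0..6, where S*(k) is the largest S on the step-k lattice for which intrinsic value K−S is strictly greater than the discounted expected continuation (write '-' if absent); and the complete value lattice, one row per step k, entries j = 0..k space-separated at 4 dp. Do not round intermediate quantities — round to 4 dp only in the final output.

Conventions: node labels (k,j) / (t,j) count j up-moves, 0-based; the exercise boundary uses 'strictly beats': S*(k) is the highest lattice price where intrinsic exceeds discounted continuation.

price = 1.6696
boundary = - - - - 80.1992 85.8101 80.1992
tree:
1.6696
3.0195 0.6335
5.3013 1.2717 0.1408
8.9656 2.5030 0.3222 0.0000
14.4508 4.7955 0.7373 0.0000 0.0000
19.6949 8.8399 1.6875 0.0000 0.0000 0.0000
24.5960 14.4508 3.8623 0.0000 0.0000 0.0000 0.0000
29.1767 19.6949 8.8399 0.0000 0.0000 0.0000 0.0000 0.0000

Δt=0.10271  u=1.06996  d=0.93461  q=0.55861  discount=0.98988
step 7 (expiry): payoffs max(K−S,0) = 29.1767 19.6949 8.8399 0.0000 0.0000 0.0000 0.0000 0.0000
step 6: (k=6,j=0): S=70.0540, K−S=24.5960, hold=23.6384 ⇒ V=24.5960 exercise | (k=6,j=1): S=80.1992, K−S=14.4508, hold=13.4932 ⇒ V=14.4508 exercise | (k=6,j=2): S=91.8136, K−S=2.8364, hold=3.8623 ⇒ V=3.8623 continue | (k=6,j=3): S=105.1100, K−S=0.0000, hold=0.0000 ⇒ V=0.0000 continue | (k=6,j=4): S=120.3320, K−S=0.0000, hold=0.0000 ⇒ V=0.0000 continue | (k=6,j=5): S=137.7584, K−S=0.0000, hold=0.0000 ⇒ V=0.0000 continue | (k=6,j=6): S=157.7085, K−S=0.0000, hold=0.0000 ⇒ V=0.0000 continue  boundary S*=80.1992
step 5: (k=5,j=0): S=74.9551, K−S=19.6949, hold=18.7373 ⇒ V=19.6949 exercise | (k=5,j=1): S=85.8101, K−S=8.8399, hold=8.4496 ⇒ V=8.8399 exercise | (k=5,j=2): S=98.2371, K−S=0.0000, hold=1.6875 ⇒ V=1.6875 continue | (k=5,j=3): S=112.4638, K−S=0.0000, hold=0.0000 ⇒ V=0.0000 continue | (k=5,j=4): S=128.7507, K−S=0.0000, hold=0.0000 ⇒ V=0.0000 continue | (k=5,j=5): S=147.3963, K−S=0.0000, hold=0.0000 ⇒ V=0.0000 continue  boundary S*=85.8101
step 4: (k=4,j=0): S=80.1992, K−S=14.4508, hold=13.4932 ⇒ V=14.4508 exercise | (k=4,j=1): S=91.8136, K−S=2.8364, hold=4.7955 ⇒ V=4.7955 continue | (k=4,j=2): S=105.1100, K−S=0.0000, hold=0.7373 ⇒ V=0.7373 continue | (k=4,j=3): S=120.3320, K−S=0.0000, hold=0.0000 ⇒ V=0.0000 continue | (k=4,j=4): S=137.7584, K−S=0.0000, hold=0.0000 ⇒ V=0.0000 continue  boundary S*=80.1992
step 3: (k=3,j=0): S=85.8101, K−S=8.8399, hold=8.9656 ⇒ V=8.9656 continue | (k=3,j=1): S=98.2371, K−S=0.0000, hold=2.5030 ⇒ V=2.5030 continue | (k=3,j=2): S=112.4638, K−S=0.0000, hold=0.3222 ⇒ V=0.3222 continue | (k=3,j=3): S=128.7507, K−S=0.0000, hold=0.0000 ⇒ V=0.0000 continue  boundary S*=-
step 2: (k=2,j=0): S=91.8136, K−S=2.8364, hold=5.3013 ⇒ V=5.3013 continue | (k=2,j=1): S=105.1100, K−S=0.0000, hold=1.2717 ⇒ V=1.2717 continue | (k=2,j=2): S=120.3320, K−S=0.0000, hold=0.1408 ⇒ V=0.1408 continue  boundary S*=-
step 1: (k=1,j=0): S=98.2371, K−S=0.0000, hold=3.0195 ⇒ V=3.0195 continue | (k=1,j=1): S=112.4638, K−S=0.0000, hold=0.6335 ⇒ V=0.6335 continue  boundary S*=-
step 0: (k=0,j=0): S=105.1100, K−S=0.0000, hold=1.6696 ⇒ V=1.6696 continue  boundary S*=-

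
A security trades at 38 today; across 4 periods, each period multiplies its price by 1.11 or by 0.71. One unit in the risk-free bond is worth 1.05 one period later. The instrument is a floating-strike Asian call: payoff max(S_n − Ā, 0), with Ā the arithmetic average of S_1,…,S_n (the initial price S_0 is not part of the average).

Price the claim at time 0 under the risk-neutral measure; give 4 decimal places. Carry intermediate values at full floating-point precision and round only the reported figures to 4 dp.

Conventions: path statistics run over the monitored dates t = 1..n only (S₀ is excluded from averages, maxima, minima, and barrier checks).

Set p* = 0.8500 (from d < R < u); the path-dependent value is the discounted p*-expectation over all price paths.
Enumerate all 2^4 = 16 price paths (U = up ×1.11, D = down ×0.71); each path with k up-moves has probability p*^k·(1−p*)^(4−k).
DDDD: Ā=17.3482, payoff=0.0000, prob=0.000506
UDDD: Ā=27.1219, payoff=0.0000, prob=0.002869
DUDD: Ā=23.3219, payoff=0.0000, prob=0.002869
UUDD: Ā=36.4609, payoff=0.0000, prob=0.016256
DDUD: Ā=20.6239, payoff=0.0000, prob=0.002869
UDUD: Ā=32.2429, payoff=0.0000, prob=0.016256
DUUD: Ā=28.4429, payoff=0.0000, prob=0.016256
UUUD: Ā=44.4671, payoff=0.0000, prob=0.092119
DDDU: Ā=18.7083, payoff=0.0000, prob=0.002869
UDDU: Ā=29.2481, payoff=0.0000, prob=0.016256
DUDU: Ā=25.4481, payoff=0.0000, prob=0.016256
UUDU: Ā=39.7851, payoff=0.0000, prob=0.092119
DDUU: Ā=22.7501, payoff=0.8517, prob=0.016256
UDUU: Ā=35.5671, payoff=1.3315, prob=0.092119
DUUU: Ā=31.7671, payoff=5.1315, prob=0.092119
UUUU: Ā=49.6641, payoff=8.0226, prob=0.522006
Price = Σ prob·payoff / R^4 = 4.797046 / 1.215506 = 3.9465

price = 3.9465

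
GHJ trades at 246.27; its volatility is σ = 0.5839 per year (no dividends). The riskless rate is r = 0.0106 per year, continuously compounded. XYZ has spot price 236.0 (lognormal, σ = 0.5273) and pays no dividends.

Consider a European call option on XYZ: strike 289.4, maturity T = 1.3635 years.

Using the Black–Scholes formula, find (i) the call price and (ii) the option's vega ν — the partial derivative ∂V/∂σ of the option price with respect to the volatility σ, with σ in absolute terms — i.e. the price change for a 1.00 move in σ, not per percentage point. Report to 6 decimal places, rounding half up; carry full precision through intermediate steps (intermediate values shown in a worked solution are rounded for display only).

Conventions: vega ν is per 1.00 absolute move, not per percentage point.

price = 41.257425
ν = 109.938458

σ√T = 0.5273·√1.3635 = 0.615723
d₁ = (ln(S/K) + (r+σ²/2)T) / (σ√T) = (ln(236.0/289.4) + (0.0106+0.5273²/2)·1.3635) / 0.615723 = (-0.203978 + 0.204010) / 0.615723 = 0.000053
d₂ = d₁ − σ√T = 0.000053 − 0.615723 = -0.615670
e^{−rT} = 0.985651
N(d₁) = 0.500021,  N(d₂) = 0.269056
Call price V = S·N(d₁) − K·e^{−rT}·N(d₂) = 118.004965 − 76.747540 = 41.257425
φ(d₁) = (1/√(2π))·e^{−d₁²/2} = 0.398942
ν = S·φ(d₁)·√T = 109.938458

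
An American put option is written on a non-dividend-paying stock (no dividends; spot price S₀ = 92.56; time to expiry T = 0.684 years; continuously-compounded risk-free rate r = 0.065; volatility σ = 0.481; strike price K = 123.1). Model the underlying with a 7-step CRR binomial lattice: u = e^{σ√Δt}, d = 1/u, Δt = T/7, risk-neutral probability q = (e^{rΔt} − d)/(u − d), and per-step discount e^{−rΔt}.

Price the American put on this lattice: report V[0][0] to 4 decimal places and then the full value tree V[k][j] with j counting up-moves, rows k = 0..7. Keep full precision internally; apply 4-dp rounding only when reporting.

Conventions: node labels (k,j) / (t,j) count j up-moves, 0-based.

Δt=0.09771, u=1.16225, d=0.86040, q=0.48359, disc=e^(-rΔt)=0.99367
k=7 terminal: V=max(K-S,0) → 90.7906 79.4558 64.1443 43.4613 15.5222 0.0000 0.0000 0.0000
k=6: j=0 S=37.5515 intr=85.5485 cont=84.7691 V=85.5485[EX]; j=1 S=50.7255 intr=72.3745 cont=71.5951 V=72.3745[EX]; j=2 S=68.5212 intr=54.5788 cont=53.7994 V=54.5788[EX]; j=3 S=92.5600 intr=30.5400 cont=29.7606 V=30.5400[EX]; j=4 S=125.0322 intr=0.0000 cont=7.9651 V=7.9651[hold]; j=5 S=168.8964 intr=0.0000 cont=0.0000 V=0.0000[hold]; j=6 S=228.1493 intr=0.0000 cont=0.0000 V=0.0000[hold]
k=5: j=0 S=43.6442 intr=79.4558 cont=78.6764 V=79.4558[EX]; j=1 S=58.9557 intr=64.1443 cont=63.3650 V=64.1443[EX]; j=2 S=79.6387 intr=43.4613 cont=42.6819 V=43.4613[EX]; j=3 S=107.5778 intr=15.5222 cont=19.4987 V=19.4987[hold]; j=4 S=145.3186 intr=0.0000 cont=4.0872 V=4.0872[hold]; j=5 S=196.2998 intr=0.0000 cont=0.0000 V=0.0000[hold]
k=4: j=0 S=50.7255 intr=72.3745 cont=71.5951 V=72.3745[EX]; j=1 S=68.5212 intr=54.5788 cont=53.7994 V=54.5788[EX]; j=2 S=92.5600 intr=30.5400 cont=31.6715 V=31.6715[hold]; j=3 S=125.0322 intr=0.0000 cont=11.9696 V=11.9696[hold]; j=4 S=168.8964 intr=0.0000 cont=2.0973 V=2.0973[hold]
k=3: j=0 S=58.9557 intr=64.1443 cont=63.3650 V=64.1443[EX]; j=1 S=79.6387 intr=43.4613 cont=43.2256 V=43.4613[EX]; j=2 S=107.5778 intr=15.5222 cont=22.0036 V=22.0036[hold]; j=3 S=145.3186 intr=0.0000 cont=7.1499 V=7.1499[hold]
k=2: j=0 S=68.5212 intr=54.5788 cont=53.7994 V=54.5788[EX]; j=1 S=92.5600 intr=30.5400 cont=32.8751 V=32.8751[hold]; j=2 S=125.0322 intr=0.0000 cont=14.7267 V=14.7267[hold]
k=1: j=0 S=79.6387 intr=43.4613 cont=43.8040 V=43.8040[hold]; j=1 S=107.5778 intr=15.5222 cont=23.9461 V=23.9461[hold]
k=0: j=0 S=92.5600 intr=30.5400 cont=33.9844 V=33.9844[hold]

price = 33.9844
tree:
33.9844
43.8040 23.9461
54.5788 32.8751 14.7267
64.1443 43.4613 22.0036 7.1499
72.3745 54.5788 31.6715 11.9696 2.0973
79.4558 64.1443 43.4613 19.4987 4.0872 0.0000
85.5485 72.3745 54.5788 30.5400 7.9651 0.0000 0.0000
90.7906 79.4558 64.1443 43.4613 15.5222 0.0000 0.0000 0.0000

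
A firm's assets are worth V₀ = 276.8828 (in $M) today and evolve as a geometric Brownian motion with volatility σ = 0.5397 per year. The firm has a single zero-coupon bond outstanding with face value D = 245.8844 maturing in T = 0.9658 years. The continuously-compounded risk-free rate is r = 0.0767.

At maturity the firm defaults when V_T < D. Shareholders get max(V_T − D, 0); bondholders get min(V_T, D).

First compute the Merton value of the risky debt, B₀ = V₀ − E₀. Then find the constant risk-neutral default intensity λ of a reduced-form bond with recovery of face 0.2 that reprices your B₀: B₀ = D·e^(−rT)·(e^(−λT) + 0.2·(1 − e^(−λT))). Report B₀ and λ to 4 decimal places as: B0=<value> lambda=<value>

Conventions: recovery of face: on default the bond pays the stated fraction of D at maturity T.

With assets at 276.8828 and a single debt payment of 245.8844 at 0.9658 years:
d₁ = [ln(V₀/D) + (r + σ²/2)T] / (σ√T)
   = [ln(276.8828/245.8844) + (0.0767 + 0.5·0.5397²)·0.9658] / (0.5397·√0.9658)
   = [0.118733 + 0.214734] / 0.530391 = 0.628719
d₂ = d₁ − σ√T = 0.628719 − 0.530391 = 0.098328
N(d₁) = 0.735234,  N(d₂) = 0.539164,  e^(−rT) = 0.928600
E₀ = V₀·N(d₁) − D·e^(−rT)·N(d₂)
   = 276.8828·0.735234 − 245.8844·0.928600·0.539164 = 80.467056
B₀ = V₀ − E₀ = 276.8828 − 80.467056 = 196.415744
e^(−λT) = (B₀·e^(rT)/D − 0.2)/(1 − 0.2) = (196.4157·1.076890/245.8844 − 0.2)/0.8 = 0.82529198
λ = −ln(0.82529198)/0.9658 = 0.198818

B0=196.4157 lambda=0.1988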